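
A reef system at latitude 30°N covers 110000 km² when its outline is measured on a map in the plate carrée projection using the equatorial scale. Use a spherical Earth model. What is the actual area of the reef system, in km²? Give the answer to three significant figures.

In the plate carrée (x = Rλ, y = Rφ), meridians are true-scale (h = 1) and parallels are stretched by k = sec φ.
Areal scale = h·k = 1 × sec φ; at 30°, h = 1.000, k = 1.155, so h·k = 1.155.
True area = apparent / (areal scale) = 110000 / 1.155 ≈ 95300 km².

95300 km²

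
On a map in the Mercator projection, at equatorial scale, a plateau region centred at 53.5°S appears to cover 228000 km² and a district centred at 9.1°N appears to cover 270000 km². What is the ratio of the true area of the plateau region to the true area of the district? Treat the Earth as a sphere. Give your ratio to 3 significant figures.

Since Mercator area scale is 1/cos²φ, the true area equals the apparent area multiplied by cos²φ.
True area of plateau region: 228000 × cos²(53.5°) = 228000 × 0.3538 = 80670 km².
True area of district: 270000 × cos²(9.1°) = 270000 × 0.9750 = 263200 km².
Ratio = 80670 / 263200 ≈ 0.306.

0.306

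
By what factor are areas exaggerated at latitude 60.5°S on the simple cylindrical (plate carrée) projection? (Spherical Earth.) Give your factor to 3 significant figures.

For the equirectangular projection with φ₀ = 0 (plate carrée), h = 1 along meridians and k = sec φ along parallels.
Areal scale = h·k = 1 × sec φ; at 60.5°, h = 1.000, k = 2.031, so h·k = 2.031.

2.03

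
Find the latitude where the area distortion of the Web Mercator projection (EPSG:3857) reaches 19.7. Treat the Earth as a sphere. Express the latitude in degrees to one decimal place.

Mercator areal scale is sec²φ.
sec²φ = 19.7  ⇒  cos²φ = 0.05076  ⇒  cos φ = 0.2253.
φ = arccos(0.2253) ≈ 77.0°.

77.0°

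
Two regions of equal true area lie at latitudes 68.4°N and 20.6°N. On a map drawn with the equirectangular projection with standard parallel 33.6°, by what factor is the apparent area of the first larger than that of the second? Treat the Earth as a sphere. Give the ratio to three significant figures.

2.54

The equidistant cylindrical projection with φ₀ = 33.6° has h = 1 (meridians true) and k = cos φ₀ / cos φ along parallels.
Areal scale at 68.4°: h·k = 1.000 × 2.263 = 2.263.
Areal scale at 20.6°: h·k = 1.000 × 0.8898 = 0.8898.
Ratio = 2.263/0.8898 ≈ 2.54.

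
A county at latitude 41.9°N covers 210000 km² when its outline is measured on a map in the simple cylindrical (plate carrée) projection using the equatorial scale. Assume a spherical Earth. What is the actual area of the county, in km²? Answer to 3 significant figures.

156000 km²

Plate carrée maps x = Rλ, y = Rφ. The meridian scale is h = 1 and the parallel scale is k = 1/cos φ = sec φ.
Areal scale = h·k = 1 × sec φ; at 41.9°, h = 1.000, k = 1.344, so h·k = 1.344.
True area = apparent / (areal scale) = 210000 / 1.344 ≈ 156000 km².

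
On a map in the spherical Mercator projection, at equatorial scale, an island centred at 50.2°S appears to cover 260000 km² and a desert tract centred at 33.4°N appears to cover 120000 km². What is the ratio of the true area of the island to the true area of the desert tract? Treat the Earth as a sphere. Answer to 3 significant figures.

1.27

On Mercator the areal scale is sec²φ, so true area = apparent × cos²φ.
True area of island: 260000 × cos²(50.2°) = 260000 × 0.4097 = 106500 km².
True area of desert tract: 120000 × cos²(33.4°) = 120000 × 0.6970 = 83640 km².
Ratio = 106500 / 83640 ≈ 1.27.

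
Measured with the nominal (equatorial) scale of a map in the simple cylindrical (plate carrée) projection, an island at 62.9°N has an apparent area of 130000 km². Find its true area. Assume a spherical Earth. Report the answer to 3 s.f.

59200 km²

In the plate carrée (x = Rλ, y = Rφ), meridians are true-scale (h = 1) and parallels are stretched by k = sec φ.
Areal scale = h·k = 1 × sec φ; at 62.9°, h = 1.000, k = 2.195, so h·k = 2.195.
True area = apparent / (areal scale) = 130000 / 2.195 ≈ 59200 km².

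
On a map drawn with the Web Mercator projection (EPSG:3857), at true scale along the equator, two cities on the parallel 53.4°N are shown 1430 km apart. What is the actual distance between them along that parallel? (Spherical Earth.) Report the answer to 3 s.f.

853 km

For Mercator, h = k = sec φ (a conformal cylindrical projection has a single point scale, 1/cos φ).
Along the parallel at 53.4°, map distances are exaggerated by k = sec 53.4° = 1.677.
True distance = 1430 / 1.677 = 1430 × cos 53.4° ≈ 853 km.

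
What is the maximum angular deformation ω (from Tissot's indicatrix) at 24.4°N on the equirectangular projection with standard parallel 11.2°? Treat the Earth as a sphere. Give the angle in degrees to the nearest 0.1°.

With standard parallel φ₀ = 11.2°, the equirectangular projection gives x = Rλ cos φ₀, y = Rφ, so h = 1 and k = cos 11.2° / cos φ.
At 24.4°: h = 1.000, k = 1.077; principal scales a = 1.077, b = 1.000.
sin(ω/2) = (a − b)/(a + b) = 0.07716/2.077 = 0.03715, so ω = 2 arcsin(0.03715) ≈ 4.3°.

4.3°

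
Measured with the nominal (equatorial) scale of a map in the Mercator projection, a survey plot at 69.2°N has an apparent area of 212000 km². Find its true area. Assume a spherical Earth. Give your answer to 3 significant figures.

26700 km²

Mercator is conformal, so the point scale is isotropic: h = k = sec φ = 1/cos φ.
Areal scale = k² = sec²φ = 1/cos²(69.2°) = 1/0.3551² = 7.930.
True area = apparent / (areal scale) = 212000 / 7.930 ≈ 26700 km².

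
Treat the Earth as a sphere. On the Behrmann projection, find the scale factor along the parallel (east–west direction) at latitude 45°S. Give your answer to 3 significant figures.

1.22

The Behrmann projection is cylindrical equal-area with φ₀ = 30°. A cylindrical equal-area projection with standard parallel φ₀ has meridian scale h = cos φ / cos φ₀ and parallel scale k = cos φ₀ / cos φ (so areas are preserved, h·k = 1).
k = cos 30° / cos 45° = 0.8660/0.7071 = 1.225.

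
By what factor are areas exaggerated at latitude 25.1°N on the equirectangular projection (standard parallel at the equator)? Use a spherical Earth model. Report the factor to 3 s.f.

Plate carrée maps x = Rλ, y = Rφ. The meridian scale is h = 1 and the parallel scale is k = 1/cos φ = sec φ.
Areal scale = h·k = 1 × sec φ; at 25.1°, h = 1.000, k = 1.104, so h·k = 1.104.

1.10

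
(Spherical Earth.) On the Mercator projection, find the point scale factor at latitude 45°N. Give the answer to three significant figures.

1.41

The Mercator projection is conformal; its linear scale factor is the same in every direction and equals sec φ = 1/cos φ.
k = 1/cos 45° = 1/0.7071 = 1.414.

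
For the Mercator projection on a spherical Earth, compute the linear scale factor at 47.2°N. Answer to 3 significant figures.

For Mercator, h = k = sec φ (a conformal cylindrical projection has a single point scale, 1/cos φ).
k = 1/cos 47.2° = 1/0.6794 = 1.472.

1.47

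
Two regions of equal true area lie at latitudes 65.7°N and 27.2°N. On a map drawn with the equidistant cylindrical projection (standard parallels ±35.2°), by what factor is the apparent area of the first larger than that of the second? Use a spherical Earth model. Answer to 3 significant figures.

2.16

The equidistant cylindrical projection with φ₀ = 35.2° has h = 1 (meridians true) and k = cos φ₀ / cos φ along parallels.
Areal scale at 65.7°: h·k = 1.000 × 1.986 = 1.986.
Areal scale at 27.2°: h·k = 1.000 × 0.9187 = 0.9187.
Ratio = 1.986/0.9187 ≈ 2.16.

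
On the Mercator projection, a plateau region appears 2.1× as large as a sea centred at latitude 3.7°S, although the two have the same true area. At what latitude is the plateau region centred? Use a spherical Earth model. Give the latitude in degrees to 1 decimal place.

46.5°

For equal true areas on Mercator, apparent areas scale as sec²φ, so the ratio is cos²φ₂ / cos²φ₁.
cos²φ₂ / cos²φ₁ = 2.1  ⇒  cos φ₁ = cos 3.7° / √2.1 = 0.9979/1.449 = 0.6886.
φ₁ = arccos(0.6886) ≈ 46.5°.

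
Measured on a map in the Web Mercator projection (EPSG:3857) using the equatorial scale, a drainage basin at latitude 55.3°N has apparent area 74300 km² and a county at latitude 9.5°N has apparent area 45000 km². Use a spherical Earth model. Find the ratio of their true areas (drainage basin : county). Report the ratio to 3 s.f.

0.550

On Mercator the areal scale is sec²φ, so true area = apparent × cos²φ.
True area of drainage basin: 74300 × cos²(55.3°) = 74300 × 0.3241 = 24080 km².
True area of county: 45000 × cos²(9.5°) = 45000 × 0.9728 = 43770 km².
Ratio = 24080 / 43770 ≈ 0.550.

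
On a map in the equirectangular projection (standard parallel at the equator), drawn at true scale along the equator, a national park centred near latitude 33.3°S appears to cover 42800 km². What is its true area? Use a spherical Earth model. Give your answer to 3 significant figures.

For the equirectangular projection with φ₀ = 0 (plate carrée), h = 1 along meridians and k = sec φ along parallels.
Areal scale = h·k = 1 × sec φ; at 33.3°, h = 1.000, k = 1.196, so h·k = 1.196.
True area = apparent / (areal scale) = 42800 / 1.196 ≈ 35800 km².

35800 km²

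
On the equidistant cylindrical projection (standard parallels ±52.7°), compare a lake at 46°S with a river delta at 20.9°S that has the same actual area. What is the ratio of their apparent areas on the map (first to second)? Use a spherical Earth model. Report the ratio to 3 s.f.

In the equirectangular projection with standard parallel φ₀ = 52.7° (x = Rλ cos φ₀, y = Rφ), meridians are true-scale (h = 1) and the parallel scale is k = cos φ₀ / cos φ.
Areal scale at 46°: h·k = 1.000 × 0.8724 = 0.8724.
Areal scale at 20.9°: h·k = 1.000 × 0.6487 = 0.6487.
Ratio = 0.8724/0.6487 ≈ 1.34.

1.34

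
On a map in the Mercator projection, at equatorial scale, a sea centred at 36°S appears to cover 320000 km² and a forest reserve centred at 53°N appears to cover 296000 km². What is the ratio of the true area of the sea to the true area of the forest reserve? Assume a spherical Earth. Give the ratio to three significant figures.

1.95

Mercator's areal exaggeration is sec²φ; hence true area = (apparent area) · cos²φ.
True area of sea: 320000 × cos²(36°) = 320000 × 0.6545 = 209400 km².
True area of forest reserve: 296000 × cos²(53°) = 296000 × 0.3622 = 107200 km².
Ratio = 209400 / 107200 ≈ 1.95.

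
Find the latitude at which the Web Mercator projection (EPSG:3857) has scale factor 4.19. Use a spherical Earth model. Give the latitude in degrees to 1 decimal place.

76.2°

Mercator scale is k = sec φ = 1/cos φ.
1/cos φ = 4.19  ⇒  cos φ = 0.2387  ⇒  φ = arccos(0.2387) ≈ 76.2°.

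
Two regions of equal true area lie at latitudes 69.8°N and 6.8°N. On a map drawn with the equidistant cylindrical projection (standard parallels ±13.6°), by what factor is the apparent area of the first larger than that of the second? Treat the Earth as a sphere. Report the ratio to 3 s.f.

In the equirectangular projection with standard parallel φ₀ = 13.6° (x = Rλ cos φ₀, y = Rφ), meridians are true-scale (h = 1) and the parallel scale is k = cos φ₀ / cos φ.
Areal scale at 69.8°: h·k = 1.000 × 2.815 = 2.815.
Areal scale at 6.8°: h·k = 1.000 × 0.9788 = 0.9788.
Ratio = 2.815/0.9788 ≈ 2.88.

2.88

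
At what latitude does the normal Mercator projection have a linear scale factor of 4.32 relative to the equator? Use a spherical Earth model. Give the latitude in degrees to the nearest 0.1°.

Mercator scale is k = sec φ = 1/cos φ.
1/cos φ = 4.32  ⇒  cos φ = 0.2315  ⇒  φ = arccos(0.2315) ≈ 76.6°.

76.6°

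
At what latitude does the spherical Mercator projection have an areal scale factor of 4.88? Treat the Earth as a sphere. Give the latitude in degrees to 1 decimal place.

Mercator areal scale is sec²φ.
sec²φ = 4.88  ⇒  cos²φ = 0.2049  ⇒  cos φ = 0.4527.
φ = arccos(0.4527) ≈ 63.1°.

63.1°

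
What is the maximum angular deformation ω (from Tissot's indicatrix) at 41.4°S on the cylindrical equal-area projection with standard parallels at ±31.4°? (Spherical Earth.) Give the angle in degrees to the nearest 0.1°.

14.8°

For cylindrical equal-area with standard parallel φ₀, h = cos φ / cos φ₀ and k = cos φ₀ / cos φ, so h·k = 1.
At 41.4°: h = 0.8788, k = 1.138; principal scales a = 1.138, b = 0.8788.
sin(ω/2) = (a − b)/(a + b) = 0.2591/2.017 = 0.1285, so ω = 2 arcsin(0.1285) ≈ 14.8°.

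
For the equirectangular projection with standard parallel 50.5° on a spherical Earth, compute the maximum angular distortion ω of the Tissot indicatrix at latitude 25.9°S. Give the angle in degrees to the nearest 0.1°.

With standard parallel φ₀ = 50.5°, the equirectangular projection gives x = Rλ cos φ₀, y = Rφ, so h = 1 and k = cos 50.5° / cos φ.
At 25.9°: h = 1.000, k = 0.7071; principal scales a = 1.000, b = 0.7071.
sin(ω/2) = (a − b)/(a + b) = 0.2929/1.707 = 0.1716, so ω = 2 arcsin(0.1716) ≈ 19.8°.

19.8°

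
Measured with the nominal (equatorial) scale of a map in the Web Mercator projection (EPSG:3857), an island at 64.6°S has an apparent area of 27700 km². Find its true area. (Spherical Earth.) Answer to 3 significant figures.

For Mercator, h = k = sec φ (a conformal cylindrical projection has a single point scale, 1/cos φ).
Areal scale = k² = sec²φ = 1/cos²(64.6°) = 1/0.4289² = 5.435.
True area = apparent / (areal scale) = 27700 / 5.435 ≈ 5100 km².

5100 km²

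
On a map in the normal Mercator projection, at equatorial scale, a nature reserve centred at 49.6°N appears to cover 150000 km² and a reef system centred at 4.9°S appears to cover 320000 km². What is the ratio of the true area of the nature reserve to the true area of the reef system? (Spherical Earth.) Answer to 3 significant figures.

Mercator's areal exaggeration is sec²φ; hence true area = (apparent area) · cos²φ.
True area of nature reserve: 150000 × cos²(49.6°) = 150000 × 0.4201 = 63010 km².
True area of reef system: 320000 × cos²(4.9°) = 320000 × 0.9927 = 317700 km².
Ratio = 63010 / 317700 ≈ 0.198.

0.198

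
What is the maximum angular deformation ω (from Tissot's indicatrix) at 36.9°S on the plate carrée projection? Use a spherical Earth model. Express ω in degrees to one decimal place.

Plate carrée maps x = Rλ, y = Rφ. The meridian scale is h = 1 and the parallel scale is k = 1/cos φ = sec φ.
At 36.9°: h = 1.000, k = 1.250; principal scales a = 1.250, b = 1.000.
sin(ω/2) = (a − b)/(a + b) = 0.2505/2.250 = 0.1113, so ω = 2 arcsin(0.1113) ≈ 12.8°.

12.8°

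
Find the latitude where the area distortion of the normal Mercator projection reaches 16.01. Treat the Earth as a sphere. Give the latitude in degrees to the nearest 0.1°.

Mercator areal scale is sec²φ.
sec²φ = 16.01  ⇒  cos²φ = 0.06246  ⇒  cos φ = 0.2499.
φ = arccos(0.2499) ≈ 75.5°.

75.5°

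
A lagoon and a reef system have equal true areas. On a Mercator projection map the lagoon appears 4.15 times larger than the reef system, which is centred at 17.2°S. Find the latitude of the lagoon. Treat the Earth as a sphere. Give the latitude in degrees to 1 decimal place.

For equal true areas on Mercator, apparent areas scale as sec²φ, so the ratio is cos²φ₂ / cos²φ₁.
cos²φ₂ / cos²φ₁ = 4.15  ⇒  cos φ₁ = cos 17.2° / √4.15 = 0.9553/2.037 = 0.4689.
φ₁ = arccos(0.4689) ≈ 62.0°.

62.0°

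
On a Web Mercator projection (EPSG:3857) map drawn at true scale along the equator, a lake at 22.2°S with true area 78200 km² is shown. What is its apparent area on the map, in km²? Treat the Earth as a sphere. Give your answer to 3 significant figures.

91200 km²

The Mercator projection is conformal; its linear scale factor is the same in every direction and equals sec φ = 1/cos φ.
Areal scale = k² = sec²φ = 1/cos²(22.2°) = 1/0.9259² = 1.167.
Apparent area = 78200 × 1.167 ≈ 91200 km².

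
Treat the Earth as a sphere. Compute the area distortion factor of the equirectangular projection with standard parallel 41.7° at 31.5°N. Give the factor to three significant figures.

With standard parallel φ₀ = 41.7°, the equirectangular projection gives x = Rλ cos φ₀, y = Rφ, so h = 1 and k = cos 41.7° / cos φ.
Areal scale = h·k = 1 × cos φ₀ / cos φ; at 31.5°, h = 1.000, k = 0.8757, so h·k = 0.8757.

0.876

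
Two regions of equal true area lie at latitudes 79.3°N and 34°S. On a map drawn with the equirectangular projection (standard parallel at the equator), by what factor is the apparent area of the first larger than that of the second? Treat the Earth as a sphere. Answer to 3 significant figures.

For the equirectangular projection with φ₀ = 0 (plate carrée), h = 1 along meridians and k = sec φ along parallels.
Areal scale at 79.3°: h·k = 1.000 × 5.386 = 5.386.
Areal scale at 34°: h·k = 1.000 × 1.206 = 1.206.
Ratio = 5.386/1.206 ≈ 4.47.

4.47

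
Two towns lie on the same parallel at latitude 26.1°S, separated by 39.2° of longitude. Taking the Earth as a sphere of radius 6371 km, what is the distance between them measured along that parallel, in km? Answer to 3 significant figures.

3910 km

Arc length along a parallel = R cos φ · Δλ (with Δλ in radians).
= 6371 × cos 26.1° × (39.2° × π/180) = 6371 × 0.8980 × 0.6842 ≈ 3910 km.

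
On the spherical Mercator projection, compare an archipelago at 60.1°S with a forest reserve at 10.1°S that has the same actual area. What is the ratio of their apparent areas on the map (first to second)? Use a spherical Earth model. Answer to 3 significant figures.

On Mercator, area is exaggerated by sec²φ = 1/cos²φ.
At 60.1°: sec²(60.1°) = 1/0.4985² = 4.024.
At 10.1°: sec²(10.1°) = 1/0.9845² = 1.032.
Ratio = 4.024/1.032 = cos²(10.1°)/cos²(60.1°) ≈ 3.90.

3.90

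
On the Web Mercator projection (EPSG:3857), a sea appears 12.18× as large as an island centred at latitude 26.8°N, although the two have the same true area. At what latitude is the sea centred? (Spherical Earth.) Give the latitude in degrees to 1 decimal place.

For equal true areas on Mercator, apparent areas scale as sec²φ, so the ratio is cos²φ₂ / cos²φ₁.
cos²φ₂ / cos²φ₁ = 12.18  ⇒  cos φ₁ = cos 26.8° / √12.18 = 0.8926/3.490 = 0.2558.
φ₁ = arccos(0.2558) ≈ 75.2°.

75.2°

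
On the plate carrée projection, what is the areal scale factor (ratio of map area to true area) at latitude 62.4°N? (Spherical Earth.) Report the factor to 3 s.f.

2.16

In the plate carrée (x = Rλ, y = Rφ), meridians are true-scale (h = 1) and parallels are stretched by k = sec φ.
Areal scale = h·k = 1 × sec φ; at 62.4°, h = 1.000, k = 2.158, so h·k = 2.158.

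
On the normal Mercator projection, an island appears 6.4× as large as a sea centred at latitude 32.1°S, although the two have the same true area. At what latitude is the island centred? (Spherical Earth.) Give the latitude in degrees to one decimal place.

On Mercator, (apparent₁)/(apparent₂) = sec²φ₁ / sec²φ₂ when true areas are equal.
cos²φ₂ / cos²φ₁ = 6.4  ⇒  cos φ₁ = cos 32.1° / √6.4 = 0.8471/2.530 = 0.3349.
φ₁ = arccos(0.3349) ≈ 70.4°.

70.4°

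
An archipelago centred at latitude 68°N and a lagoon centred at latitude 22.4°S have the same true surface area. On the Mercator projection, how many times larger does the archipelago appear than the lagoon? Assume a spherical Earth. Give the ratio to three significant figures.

On Mercator, area is exaggerated by sec²φ = 1/cos²φ.
At 68°: sec²(68°) = 1/0.3746² = 7.126.
At 22.4°: sec²(22.4°) = 1/0.9245² = 1.170.
Ratio = 7.126/1.170 = cos²(22.4°)/cos²(68°) ≈ 6.09.

6.09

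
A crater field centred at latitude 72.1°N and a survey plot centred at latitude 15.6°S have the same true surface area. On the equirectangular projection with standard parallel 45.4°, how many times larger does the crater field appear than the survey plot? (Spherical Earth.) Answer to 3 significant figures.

3.13

The equidistant cylindrical projection with φ₀ = 45.4° has h = 1 (meridians true) and k = cos φ₀ / cos φ along parallels.
Areal scale at 72.1°: h·k = 1.000 × 2.284 = 2.284.
Areal scale at 15.6°: h·k = 1.000 × 0.7290 = 0.7290.
Ratio = 2.284/0.7290 ≈ 3.13.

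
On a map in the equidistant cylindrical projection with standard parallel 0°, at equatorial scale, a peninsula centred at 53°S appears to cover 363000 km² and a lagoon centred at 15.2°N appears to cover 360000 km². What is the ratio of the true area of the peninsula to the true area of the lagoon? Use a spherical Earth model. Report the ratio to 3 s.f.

On the plate carrée, areal scale = h·k = 1 × sec φ, so true area = apparent × cos φ.
True area of peninsula: 363000 × cos(53°) = 363000 × 0.6018 = 218500 km².
True area of lagoon: 360000 × cos(15.2°) = 360000 × 0.9650 = 347400 km².
Ratio = 218500 / 347400 ≈ 0.629.

0.629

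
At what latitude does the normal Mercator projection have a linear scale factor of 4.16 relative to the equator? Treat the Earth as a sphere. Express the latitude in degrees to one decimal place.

Mercator scale is k = sec φ = 1/cos φ.
1/cos φ = 4.16  ⇒  cos φ = 0.2404  ⇒  φ = arccos(0.2404) ≈ 76.1°.

76.1°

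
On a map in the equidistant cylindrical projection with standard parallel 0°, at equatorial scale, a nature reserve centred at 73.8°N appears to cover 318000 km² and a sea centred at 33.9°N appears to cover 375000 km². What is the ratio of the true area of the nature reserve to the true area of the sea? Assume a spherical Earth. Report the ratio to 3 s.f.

On the plate carrée, areal scale = h·k = 1 × sec φ, so true area = apparent × cos φ.
True area of nature reserve: 318000 × cos(73.8°) = 318000 × 0.2790 = 88720 km².
True area of sea: 375000 × cos(33.9°) = 375000 × 0.8300 = 311300 km².
Ratio = 88720 / 311300 ≈ 0.285.

0.285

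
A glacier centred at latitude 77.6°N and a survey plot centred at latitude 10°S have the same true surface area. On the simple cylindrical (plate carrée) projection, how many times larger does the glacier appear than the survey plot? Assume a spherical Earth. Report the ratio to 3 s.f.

In the plate carrée (x = Rλ, y = Rφ), meridians are true-scale (h = 1) and parallels are stretched by k = sec φ.
Areal scale at 77.6°: h·k = 1.000 × 4.657 = 4.657.
Areal scale at 10°: h·k = 1.000 × 1.015 = 1.015.
Ratio = 4.657/1.015 ≈ 4.59.

4.59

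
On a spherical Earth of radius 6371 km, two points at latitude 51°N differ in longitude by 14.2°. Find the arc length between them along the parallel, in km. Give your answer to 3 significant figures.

994 km

Arc length along a parallel = R cos φ · Δλ (with Δλ in radians).
= 6371 × cos 51° × (14.2° × π/180) = 6371 × 0.6293 × 0.2478 ≈ 994 km.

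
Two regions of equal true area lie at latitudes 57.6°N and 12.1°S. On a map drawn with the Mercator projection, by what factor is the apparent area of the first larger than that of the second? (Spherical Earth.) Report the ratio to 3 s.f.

3.33

Mercator areal scale is sec²φ.
At 57.6°: sec²(57.6°) = 1/0.5358² = 3.483.
At 12.1°: sec²(12.1°) = 1/0.9778² = 1.046.
Ratio = 3.483/1.046 = cos²(12.1°)/cos²(57.6°) ≈ 3.33.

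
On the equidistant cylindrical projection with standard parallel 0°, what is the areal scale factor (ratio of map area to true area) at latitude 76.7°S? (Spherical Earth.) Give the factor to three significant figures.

4.35

For the equirectangular projection with φ₀ = 0 (plate carrée), h = 1 along meridians and k = sec φ along parallels.
Areal scale = h·k = 1 × sec φ; at 76.7°, h = 1.000, k = 4.347, so h·k = 4.347.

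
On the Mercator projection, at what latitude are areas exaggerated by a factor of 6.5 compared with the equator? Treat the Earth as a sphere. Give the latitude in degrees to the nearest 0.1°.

66.9°

Mercator areal scale is sec²φ.
sec²φ = 6.5  ⇒  cos²φ = 0.1538  ⇒  cos φ = 0.3922.
φ = arccos(0.3922) ≈ 66.9°.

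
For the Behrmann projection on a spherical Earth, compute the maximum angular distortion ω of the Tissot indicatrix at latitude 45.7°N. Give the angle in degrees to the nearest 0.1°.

Behrmann is a cylindrical equal-area projection with standard parallels at ±30°. For cylindrical equal-area with standard parallel φ₀, h = cos φ / cos φ₀ and k = cos φ₀ / cos φ, so h·k = 1.
At 45.7°: h = 0.8065, k = 1.240; principal scales a = 1.240, b = 0.8065.
sin(ω/2) = (a − b)/(a + b) = 0.4335/2.046 = 0.2118, so ω = 2 arcsin(0.2118) ≈ 24.5°.

24.5°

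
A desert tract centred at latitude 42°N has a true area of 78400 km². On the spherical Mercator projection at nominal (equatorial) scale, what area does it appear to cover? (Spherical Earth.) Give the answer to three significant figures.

Mercator is conformal, so the point scale is isotropic: h = k = sec φ = 1/cos φ.
Areal scale = k² = sec²φ = 1/cos²(42°) = 1/0.7431² = 1.811.
Apparent area = 78400 × 1.811 ≈ 142000 km².

142000 km²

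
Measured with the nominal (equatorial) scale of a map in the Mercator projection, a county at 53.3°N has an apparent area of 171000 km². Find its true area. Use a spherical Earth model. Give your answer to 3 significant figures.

61100 km²

For Mercator, h = k = sec φ (a conformal cylindrical projection has a single point scale, 1/cos φ).
Areal scale = k² = sec²φ = 1/cos²(53.3°) = 1/0.5976² = 2.800.
True area = apparent / (areal scale) = 171000 / 2.800 ≈ 61100 km².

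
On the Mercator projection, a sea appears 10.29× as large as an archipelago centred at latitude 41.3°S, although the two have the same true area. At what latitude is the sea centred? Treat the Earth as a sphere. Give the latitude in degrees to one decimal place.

76.5°

On Mercator, (apparent₁)/(apparent₂) = sec²φ₁ / sec²φ₂ when true areas are equal.
cos²φ₂ / cos²φ₁ = 10.29  ⇒  cos φ₁ = cos 41.3° / √10.29 = 0.7513/3.208 = 0.2342.
φ₁ = arccos(0.2342) ≈ 76.5°.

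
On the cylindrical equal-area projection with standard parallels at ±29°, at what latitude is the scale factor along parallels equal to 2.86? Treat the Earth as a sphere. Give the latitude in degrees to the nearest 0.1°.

Cylindrical equal-area (φ₀ = 29°): h = cos φ / cos 29° along meridians, k = cos 29° / cos φ along parallels; h·k = 1.
k = cos φ₀ / cos φ = 2.86  ⇒  cos φ = cos 29° / 2.86 = 0.3058.
φ = arccos(0.3058) ≈ 72.2°.

72.2°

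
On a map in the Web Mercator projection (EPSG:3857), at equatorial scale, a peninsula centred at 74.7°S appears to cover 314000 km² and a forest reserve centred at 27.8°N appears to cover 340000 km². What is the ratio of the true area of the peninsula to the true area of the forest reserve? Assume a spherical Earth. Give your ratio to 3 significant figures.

0.0822

Mercator's areal exaggeration is sec²φ; hence true area = (apparent area) · cos²φ.
True area of peninsula: 314000 × cos²(74.7°) = 314000 × 0.06963 = 21860 km².
True area of forest reserve: 340000 × cos²(27.8°) = 340000 × 0.7825 = 266000 km².
Ratio = 21860 / 266000 ≈ 0.0822.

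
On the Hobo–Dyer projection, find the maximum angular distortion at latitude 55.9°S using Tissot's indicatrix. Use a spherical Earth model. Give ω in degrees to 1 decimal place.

The Hobo–Dyer projection is cylindrical equal-area with φ₀ = 37.5°. For cylindrical equal-area with standard parallel φ₀, h = cos φ / cos φ₀ and k = cos φ₀ / cos φ, so h·k = 1.
At 55.9°: h = 0.7067, k = 1.415; principal scales a = 1.415, b = 0.7067.
sin(ω/2) = (a − b)/(a + b) = 0.7084/2.122 = 0.3339, so ω = 2 arcsin(0.3339) ≈ 39.0°.

39.0°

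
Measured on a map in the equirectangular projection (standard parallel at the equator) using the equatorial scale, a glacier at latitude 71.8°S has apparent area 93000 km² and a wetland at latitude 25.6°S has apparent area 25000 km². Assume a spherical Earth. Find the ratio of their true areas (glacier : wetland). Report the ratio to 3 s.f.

Plate carrée has h = 1 and k = sec φ, giving areal scale sec φ; true area = (apparent area) · cos φ.
True area of glacier: 93000 × cos(71.8°) = 93000 × 0.3123 = 29050 km².
True area of wetland: 25000 × cos(25.6°) = 25000 × 0.9018 = 22550 km².
Ratio = 29050 / 22550 ≈ 1.29.

1.29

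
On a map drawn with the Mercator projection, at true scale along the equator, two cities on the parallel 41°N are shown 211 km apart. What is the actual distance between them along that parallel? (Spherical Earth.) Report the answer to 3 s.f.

159 km

For Mercator, h = k = sec φ (a conformal cylindrical projection has a single point scale, 1/cos φ).
Along the parallel at 41°, map distances are exaggerated by k = sec 41° = 1.325.
True distance = 211 / 1.325 = 211 × cos 41° ≈ 159 km.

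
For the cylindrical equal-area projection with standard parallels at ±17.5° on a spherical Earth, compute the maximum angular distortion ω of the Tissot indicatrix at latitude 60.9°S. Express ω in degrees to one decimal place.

71.9°

For cylindrical equal-area with standard parallel φ₀, h = cos φ / cos φ₀ and k = cos φ₀ / cos φ, so h·k = 1.
At 60.9°: h = 0.5099, k = 1.961; principal scales a = 1.961, b = 0.5099.
sin(ω/2) = (a − b)/(a + b) = 1.451/2.471 = 0.5873, so ω = 2 arcsin(0.5873) ≈ 71.9°.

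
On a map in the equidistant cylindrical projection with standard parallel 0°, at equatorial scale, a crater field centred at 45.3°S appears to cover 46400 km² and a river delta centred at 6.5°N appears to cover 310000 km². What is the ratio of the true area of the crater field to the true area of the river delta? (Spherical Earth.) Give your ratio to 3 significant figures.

On the plate carrée, areal scale = h·k = 1 × sec φ, so true area = apparent × cos φ.
True area of crater field: 46400 × cos(45.3°) = 46400 × 0.7034 = 32640 km².
True area of river delta: 310000 × cos(6.5°) = 310000 × 0.9936 = 308000 km².
Ratio = 32640 / 308000 ≈ 0.106.

0.106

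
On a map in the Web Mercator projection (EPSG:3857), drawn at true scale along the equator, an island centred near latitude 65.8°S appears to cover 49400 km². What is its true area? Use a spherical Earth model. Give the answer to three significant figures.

8300 km²

For Mercator, h = k = sec φ (a conformal cylindrical projection has a single point scale, 1/cos φ).
Areal scale = k² = sec²φ = 1/cos²(65.8°) = 1/0.4099² = 5.951.
True area = apparent / (areal scale) = 49400 / 5.951 ≈ 8300 km².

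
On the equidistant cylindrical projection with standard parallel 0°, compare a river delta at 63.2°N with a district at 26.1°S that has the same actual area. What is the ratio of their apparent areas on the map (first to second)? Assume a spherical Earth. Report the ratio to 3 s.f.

Plate carrée maps x = Rλ, y = Rφ. The meridian scale is h = 1 and the parallel scale is k = 1/cos φ = sec φ.
Areal scale at 63.2°: h·k = 1.000 × 2.218 = 2.218.
Areal scale at 26.1°: h·k = 1.000 × 1.114 = 1.114.
Ratio = 2.218/1.114 ≈ 1.99.

1.99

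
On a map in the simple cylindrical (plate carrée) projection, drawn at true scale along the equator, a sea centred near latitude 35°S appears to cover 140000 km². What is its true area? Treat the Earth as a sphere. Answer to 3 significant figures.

115000 km²

In the plate carrée (x = Rλ, y = Rφ), meridians are true-scale (h = 1) and parallels are stretched by k = sec φ.
Areal scale = h·k = 1 × sec φ; at 35°, h = 1.000, k = 1.221, so h·k = 1.221.
True area = apparent / (areal scale) = 140000 / 1.221 ≈ 115000 km².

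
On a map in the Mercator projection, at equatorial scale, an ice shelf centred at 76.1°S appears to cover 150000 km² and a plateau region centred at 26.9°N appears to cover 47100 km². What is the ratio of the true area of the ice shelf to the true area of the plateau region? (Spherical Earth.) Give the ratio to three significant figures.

0.231

On Mercator the areal scale is sec²φ, so true area = apparent × cos²φ.
True area of ice shelf: 150000 × cos²(76.1°) = 150000 × 0.05771 = 8656 km².
True area of plateau region: 47100 × cos²(26.9°) = 47100 × 0.7953 = 37460 km².
Ratio = 8656 / 37460 ≈ 0.231.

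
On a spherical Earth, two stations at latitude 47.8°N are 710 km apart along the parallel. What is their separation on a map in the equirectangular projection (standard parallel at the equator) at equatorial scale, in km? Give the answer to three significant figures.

1060 km

Plate carrée maps x = Rλ, y = Rφ. The meridian scale is h = 1 and the parallel scale is k = 1/cos φ = sec φ.
Along the parallel, k = sec 47.8° = 1/0.6717 = 1.489.
Map distance = 710 × 1.489 ≈ 1060 km.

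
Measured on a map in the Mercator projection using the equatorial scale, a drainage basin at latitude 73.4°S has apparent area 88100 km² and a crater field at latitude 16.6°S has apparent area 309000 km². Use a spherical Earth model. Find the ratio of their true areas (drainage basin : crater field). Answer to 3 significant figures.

Since Mercator area scale is 1/cos²φ, the true area equals the apparent area multiplied by cos²φ.
True area of drainage basin: 88100 × cos²(73.4°) = 88100 × 0.08162 = 7191 km².
True area of crater field: 309000 × cos²(16.6°) = 309000 × 0.9184 = 283800 km².
Ratio = 7191 / 283800 ≈ 0.0253.

0.0253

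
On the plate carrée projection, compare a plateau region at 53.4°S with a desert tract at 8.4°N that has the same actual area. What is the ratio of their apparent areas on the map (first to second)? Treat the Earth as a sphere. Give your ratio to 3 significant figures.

1.66

In the plate carrée (x = Rλ, y = Rφ), meridians are true-scale (h = 1) and parallels are stretched by k = sec φ.
Areal scale at 53.4°: h·k = 1.000 × 1.677 = 1.677.
Areal scale at 8.4°: h·k = 1.000 × 1.011 = 1.011.
Ratio = 1.677/1.011 ≈ 1.66.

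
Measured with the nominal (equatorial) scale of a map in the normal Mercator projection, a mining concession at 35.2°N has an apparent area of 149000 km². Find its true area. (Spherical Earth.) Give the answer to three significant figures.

Mercator is conformal, so the point scale is isotropic: h = k = sec φ = 1/cos φ.
Areal scale = k² = sec²φ = 1/cos²(35.2°) = 1/0.8171² = 1.498.
True area = apparent / (areal scale) = 149000 / 1.498 ≈ 99500 km².

99500 km²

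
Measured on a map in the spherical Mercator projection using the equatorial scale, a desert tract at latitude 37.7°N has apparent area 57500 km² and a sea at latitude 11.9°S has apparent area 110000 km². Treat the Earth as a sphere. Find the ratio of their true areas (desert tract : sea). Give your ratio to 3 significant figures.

Since Mercator area scale is 1/cos²φ, the true area equals the apparent area multiplied by cos²φ.
True area of desert tract: 57500 × cos²(37.7°) = 57500 × 0.6260 = 36000 km².
True area of sea: 110000 × cos²(11.9°) = 110000 × 0.9575 = 105300 km².
Ratio = 36000 / 105300 ≈ 0.342.

0.342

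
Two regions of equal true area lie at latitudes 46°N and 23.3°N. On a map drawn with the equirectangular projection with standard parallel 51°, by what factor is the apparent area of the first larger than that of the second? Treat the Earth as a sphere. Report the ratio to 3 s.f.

1.32

The equidistant cylindrical projection with φ₀ = 51° has h = 1 (meridians true) and k = cos φ₀ / cos φ along parallels.
Areal scale at 46°: h·k = 1.000 × 0.9059 = 0.9059.
Areal scale at 23.3°: h·k = 1.000 × 0.6852 = 0.6852.
Ratio = 0.9059/0.6852 ≈ 1.32.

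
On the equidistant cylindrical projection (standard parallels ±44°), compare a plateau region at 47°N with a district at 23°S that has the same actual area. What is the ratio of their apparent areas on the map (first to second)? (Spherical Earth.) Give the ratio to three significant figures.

1.35

The equidistant cylindrical projection with φ₀ = 44° has h = 1 (meridians true) and k = cos φ₀ / cos φ along parallels.
Areal scale at 47°: h·k = 1.000 × 1.055 = 1.055.
Areal scale at 23°: h·k = 1.000 × 0.7815 = 0.7815.
Ratio = 1.055/0.7815 ≈ 1.35.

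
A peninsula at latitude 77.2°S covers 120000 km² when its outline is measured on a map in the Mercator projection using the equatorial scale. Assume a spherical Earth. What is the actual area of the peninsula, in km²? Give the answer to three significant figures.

The Mercator projection is conformal; its linear scale factor is the same in every direction and equals sec φ = 1/cos φ.
Areal scale = k² = sec²φ = 1/cos²(77.2°) = 1/0.2215² = 20.37.
True area = apparent / (areal scale) = 120000 / 20.37 ≈ 5890 km².

5890 km²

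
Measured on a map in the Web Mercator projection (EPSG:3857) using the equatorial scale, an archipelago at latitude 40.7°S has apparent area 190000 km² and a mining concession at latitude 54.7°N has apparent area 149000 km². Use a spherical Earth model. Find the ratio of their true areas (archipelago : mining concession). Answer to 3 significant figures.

Mercator's areal exaggeration is sec²φ; hence true area = (apparent area) · cos²φ.
True area of archipelago: 190000 × cos²(40.7°) = 190000 × 0.5748 = 109200 km².
True area of mining concession: 149000 × cos²(54.7°) = 149000 × 0.3339 = 49750 km².
Ratio = 109200 / 49750 ≈ 2.19.

2.19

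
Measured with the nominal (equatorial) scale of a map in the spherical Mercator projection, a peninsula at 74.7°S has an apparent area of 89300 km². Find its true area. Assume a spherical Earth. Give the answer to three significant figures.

Mercator is conformal, so the point scale is isotropic: h = k = sec φ = 1/cos φ.
Areal scale = k² = sec²φ = 1/cos²(74.7°) = 1/0.2639² = 14.36.
True area = apparent / (areal scale) = 89300 / 14.36 ≈ 6220 km².

6220 km²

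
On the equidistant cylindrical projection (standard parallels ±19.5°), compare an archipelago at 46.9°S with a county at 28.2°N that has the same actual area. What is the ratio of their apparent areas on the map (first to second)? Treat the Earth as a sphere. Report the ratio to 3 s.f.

1.29

With standard parallel φ₀ = 19.5°, the equirectangular projection gives x = Rλ cos φ₀, y = Rφ, so h = 1 and k = cos 19.5° / cos φ.
Areal scale at 46.9°: h·k = 1.000 × 1.380 = 1.380.
Areal scale at 28.2°: h·k = 1.000 × 1.070 = 1.070.
Ratio = 1.380/1.070 ≈ 1.29.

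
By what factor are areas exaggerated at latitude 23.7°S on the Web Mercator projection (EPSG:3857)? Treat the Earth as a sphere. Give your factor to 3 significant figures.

Mercator is conformal, so the point scale is isotropic: h = k = sec φ = 1/cos φ.
Areal scale = k² = sec²φ = 1/cos²(23.7°) = 1/0.9157² = 1.193.

1.19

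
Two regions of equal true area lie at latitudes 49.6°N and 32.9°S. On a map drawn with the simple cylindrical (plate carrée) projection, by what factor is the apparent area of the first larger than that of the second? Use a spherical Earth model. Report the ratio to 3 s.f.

1.30

Plate carrée maps x = Rλ, y = Rφ. The meridian scale is h = 1 and the parallel scale is k = 1/cos φ = sec φ.
Areal scale at 49.6°: h·k = 1.000 × 1.543 = 1.543.
Areal scale at 32.9°: h·k = 1.000 × 1.191 = 1.191.
Ratio = 1.543/1.191 ≈ 1.30.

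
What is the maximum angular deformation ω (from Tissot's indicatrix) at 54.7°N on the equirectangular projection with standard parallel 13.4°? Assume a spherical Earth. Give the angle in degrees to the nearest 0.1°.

In the equirectangular projection with standard parallel φ₀ = 13.4° (x = Rλ cos φ₀, y = Rφ), meridians are true-scale (h = 1) and the parallel scale is k = cos φ₀ / cos φ.
At 54.7°: h = 1.000, k = 1.683; principal scales a = 1.683, b = 1.000.
sin(ω/2) = (a − b)/(a + b) = 0.6834/2.683 = 0.2547, so ω = 2 arcsin(0.2547) ≈ 29.5°.

29.5°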